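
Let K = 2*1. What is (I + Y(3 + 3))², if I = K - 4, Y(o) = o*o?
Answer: 1156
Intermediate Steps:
Y(o) = o²
K = 2
I = -2 (I = 2 - 4 = -2)
(I + Y(3 + 3))² = (-2 + (3 + 3)²)² = (-2 + 6²)² = (-2 + 36)² = 34² = 1156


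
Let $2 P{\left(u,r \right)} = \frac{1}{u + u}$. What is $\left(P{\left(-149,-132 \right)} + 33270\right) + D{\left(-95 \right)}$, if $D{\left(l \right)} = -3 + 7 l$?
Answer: $\frac{19430791}{596} \approx 32602.0$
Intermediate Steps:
$P{\left(u,r \right)} = \frac{1}{4 u}$ ($P{\left(u,r \right)} = \frac{1}{2 \left(u + u\right)} = \frac{1}{2 \cdot 2 u} = \frac{\frac{1}{2} \frac{1}{u}}{2} = \frac{1}{4 u}$)
$\left(P{\left(-149,-132 \right)} + 33270\right) + D{\left(-95 \right)} = \left(\frac{1}{4 \left(-149\right)} + 33270\right) + \left(-3 + 7 \left(-95\right)\right) = \left(\frac{1}{4} \left(- \frac{1}{149}\right) + 33270\right) - 668 = \left(- \frac{1}{596} + 33270\right) - 668 = \frac{19828919}{596} - 668 = \frac{19430791}{596}$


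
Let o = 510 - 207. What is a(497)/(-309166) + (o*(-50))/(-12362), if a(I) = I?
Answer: 2338860493/1910955046 ≈ 1.2239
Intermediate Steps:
o = 303
a(497)/(-309166) + (o*(-50))/(-12362) = 497/(-309166) + (303*(-50))/(-12362) = 497*(-1/309166) - 15150*(-1/12362) = -497/309166 + 7575/6181 = 2338860493/1910955046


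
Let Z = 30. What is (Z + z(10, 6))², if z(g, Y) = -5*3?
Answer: 225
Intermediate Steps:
z(g, Y) = -15
(Z + z(10, 6))² = (30 - 15)² = 15² = 225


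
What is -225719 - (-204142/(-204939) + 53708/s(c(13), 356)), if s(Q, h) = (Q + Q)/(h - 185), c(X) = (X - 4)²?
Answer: -57877186529/204939 ≈ -2.8241e+5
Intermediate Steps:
c(X) = (-4 + X)²
s(Q, h) = 2*Q/(-185 + h) (s(Q, h) = (2*Q)/(-185 + h) = 2*Q/(-185 + h))
-225719 - (-204142/(-204939) + 53708/s(c(13), 356)) = -225719 - (-204142/(-204939) + 53708/((2*(-4 + 13)²/(-185 + 356)))) = -225719 - (-204142*(-1/204939) + 53708/((2*9²/171))) = -225719 - (204142/204939 + 53708/((2*81*(1/171)))) = -225719 - (204142/204939 + 53708/(18/19)) = -225719 - (204142/204939 + 53708*(19/18)) = -225719 - (204142/204939 + 510226/9) = -225719 - 1*11618560388/204939 = -225719 - 11618560388/204939 = -57877186529/204939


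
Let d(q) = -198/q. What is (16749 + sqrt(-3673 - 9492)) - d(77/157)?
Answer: 120069/7 + I*sqrt(13165) ≈ 17153.0 + 114.74*I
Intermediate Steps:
(16749 + sqrt(-3673 - 9492)) - d(77/157) = (16749 + sqrt(-3673 - 9492)) - (-198)/(77/157) = (16749 + sqrt(-13165)) - (-198)/(77*(1/157)) = (16749 + I*sqrt(13165)) - (-198)/77/157 = (16749 + I*sqrt(13165)) - (-198)*157/77 = (16749 + I*sqrt(13165)) - 1*(-2826/7) = (16749 + I*sqrt(13165)) + 2826/7 = 120069/7 + I*sqrt(13165)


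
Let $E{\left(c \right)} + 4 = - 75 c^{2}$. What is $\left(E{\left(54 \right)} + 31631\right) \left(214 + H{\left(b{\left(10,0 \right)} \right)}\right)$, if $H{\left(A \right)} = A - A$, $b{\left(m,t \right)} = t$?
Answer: $-40033622$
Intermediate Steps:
$E{\left(c \right)} = -4 - 75 c^{2}$
$H{\left(A \right)} = 0$
$\left(E{\left(54 \right)} + 31631\right) \left(214 + H{\left(b{\left(10,0 \right)} \right)}\right) = \left(\left(-4 - 75 \cdot 54^{2}\right) + 31631\right) \left(214 + 0\right) = \left(\left(-4 - 218700\right) + 31631\right) 214 = \left(-218704 + 31631\right) 214 = \left(-187073\right) 214 = -40033622$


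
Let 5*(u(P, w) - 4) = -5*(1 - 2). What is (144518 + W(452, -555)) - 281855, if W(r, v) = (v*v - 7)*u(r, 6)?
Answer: 1402753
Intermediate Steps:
u(P, w) = 5 (u(P, w) = 4 + (-5*(1 - 2))/5 = 4 + (-5*(-1))/5 = 4 + (1/5)*5 = 4 + 1 = 5)
W(r, v) = -35 + 5*v**2 (W(r, v) = (v*v - 7)*5 = (v**2 - 7)*5 = (-7 + v**2)*5 = -35 + 5*v**2)
(144518 + W(452, -555)) - 281855 = (144518 + (-35 + 5*(-555)**2)) - 281855 = (144518 + (-35 + 5*308025)) - 281855 = (144518 + (-35 + 1540125)) - 281855 = (144518 + 1540090) - 281855 = 1684608 - 281855 = 1402753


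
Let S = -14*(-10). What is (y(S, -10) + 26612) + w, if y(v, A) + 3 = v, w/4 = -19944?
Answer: -53027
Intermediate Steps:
w = -79776 (w = 4*(-19944) = -79776)
S = 140
y(v, A) = -3 + v
(y(S, -10) + 26612) + w = ((-3 + 140) + 26612) - 79776 = (137 + 26612) - 79776 = 26749 - 79776 = -53027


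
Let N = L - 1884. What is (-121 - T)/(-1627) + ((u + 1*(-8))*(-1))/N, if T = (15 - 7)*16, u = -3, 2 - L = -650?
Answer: 26261/182224 ≈ 0.14411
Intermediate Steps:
L = 652 (L = 2 - 1*(-650) = 2 + 650 = 652)
T = 128 (T = 8*16 = 128)
N = -1232 (N = 652 - 1884 = -1232)
(-121 - T)/(-1627) + ((u + 1*(-8))*(-1))/N = (-121 - 1*128)/(-1627) + ((-3 + 1*(-8))*(-1))/(-1232) = (-121 - 128)*(-1/1627) + ((-3 - 8)*(-1))*(-1/1232) = -249*(-1/1627) - 11*(-1)*(-1/1232) = 249/1627 + 11*(-1/1232) = 249/1627 - 1/112 = 26261/182224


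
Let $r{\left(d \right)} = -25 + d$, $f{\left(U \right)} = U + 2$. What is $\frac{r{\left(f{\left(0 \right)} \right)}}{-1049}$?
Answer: $\frac{23}{1049} \approx 0.021926$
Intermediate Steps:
$f{\left(U \right)} = 2 + U$
$\frac{r{\left(f{\left(0 \right)} \right)}}{-1049} = \frac{-25 + \left(2 + 0\right)}{-1049} = \left(-25 + 2\right) \left(- \frac{1}{1049}\right) = \left(-23\right) \left(- \frac{1}{1049}\right) = \frac{23}{1049}$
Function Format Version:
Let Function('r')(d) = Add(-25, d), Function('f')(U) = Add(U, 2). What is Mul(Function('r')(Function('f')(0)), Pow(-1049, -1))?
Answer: Rational(23, 1049) ≈ 0.021926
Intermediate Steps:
Function('f')(U) = Add(2, U)
Mul(Function('r')(Function('f')(0)), Pow(-1049, -1)) = Mul(Add(-25, Add(2, 0)), Pow(-1049, -1)) = Mul(Add(-25, 2), Rational(-1, 1049)) = Mul(-23, Rational(-1, 1049)) = Rational(23, 1049)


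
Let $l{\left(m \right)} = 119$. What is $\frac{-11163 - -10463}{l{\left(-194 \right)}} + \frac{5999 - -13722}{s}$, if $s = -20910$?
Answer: $- \frac{3481}{510} \approx -6.8255$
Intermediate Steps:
$\frac{-11163 - -10463}{l{\left(-194 \right)}} + \frac{5999 - -13722}{s} = \frac{-11163 - -10463}{119} + \frac{5999 - -13722}{-20910} = \left(-11163 + 10463\right) \frac{1}{119} + \left(5999 + 13722\right) \left(- \frac{1}{20910}\right) = \left(-700\right) \frac{1}{119} + 19721 \left(- \frac{1}{20910}\right) = - \frac{100}{17} - \frac{481}{510} = - \frac{3481}{510}$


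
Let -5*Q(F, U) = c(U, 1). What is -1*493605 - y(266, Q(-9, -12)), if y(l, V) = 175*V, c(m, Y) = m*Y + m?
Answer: -494445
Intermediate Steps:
c(m, Y) = m + Y*m (c(m, Y) = Y*m + m = m + Y*m)
Q(F, U) = -2*U/5 (Q(F, U) = -U*(1 + 1)/5 = -U*2/5 = -2*U/5)
-1*493605 - y(266, Q(-9, -12)) = -1*493605 - 175*(-⅖*(-12)) = -493605 - 175*24/5 = -493605 - 1*840 = -493605 - 840 = -494445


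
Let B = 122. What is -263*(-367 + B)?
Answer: 64435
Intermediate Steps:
-263*(-367 + B) = -263*(-367 + 122) = -263*(-245) = 64435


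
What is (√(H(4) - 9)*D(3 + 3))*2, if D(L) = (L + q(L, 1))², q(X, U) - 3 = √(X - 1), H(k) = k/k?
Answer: 4*I*√2*(9 + √5)² ≈ 714.17*I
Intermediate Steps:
H(k) = 1
q(X, U) = 3 + √(-1 + X) (q(X, U) = 3 + √(X - 1) = 3 + √(-1 + X))
D(L) = (3 + L + √(-1 + L))² (D(L) = (L + (3 + √(-1 + L)))² = (3 + L + √(-1 + L))²)
(√(H(4) - 9)*D(3 + 3))*2 = (√(1 - 9)*(3 + (3 + 3) + √(-1 + (3 + 3)))²)*2 = (√(-8)*(3 + 6 + √(-1 + 6))²)*2 = ((2*I*√2)*(3 + 6 + √5)²)*2 = ((2*I*√2)*(9 + √5)²)*2 = (2*I*√2*(9 + √5)²)*2 = 4*I*√2*(9 + √5)²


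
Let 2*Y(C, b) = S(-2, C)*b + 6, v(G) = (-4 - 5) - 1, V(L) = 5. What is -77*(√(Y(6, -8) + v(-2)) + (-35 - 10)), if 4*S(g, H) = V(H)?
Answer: 3465 - 154*I*√3 ≈ 3465.0 - 266.74*I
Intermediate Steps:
S(g, H) = 5/4 (S(g, H) = (¼)*5 = 5/4)
v(G) = -10 (v(G) = -9 - 1 = -10)
Y(C, b) = 3 + 5*b/8 (Y(C, b) = (5*b/4 + 6)/2 = (6 + 5*b/4)/2 = 3 + 5*b/8)
-77*(√(Y(6, -8) + v(-2)) + (-35 - 10)) = -77*(√((3 + (5/8)*(-8)) - 10) + (-35 - 10)) = -77*(√((3 - 5) - 10) - 45) = -77*(√(-2 - 10) - 45) = -77*(√(-12) - 45) = -77*(2*I*√3 - 45) = -77*(-45 + 2*I*√3) = 3465 - 154*I*√3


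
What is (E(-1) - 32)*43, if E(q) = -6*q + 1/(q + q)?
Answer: -2279/2 ≈ -1139.5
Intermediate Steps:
E(q) = 1/(2*q) - 6*q (E(q) = -6*q + 1/(2*q) = 1/(2*q) - 6*q)
(E(-1) - 32)*43 = (((1/2)/(-1) - 6*(-1)) - 32)*43 = (((1/2)*(-1) + 6) - 32)*43 = ((-1/2 + 6) - 32)*43 = (11/2 - 32)*43 = -53/2*43 = -2279/2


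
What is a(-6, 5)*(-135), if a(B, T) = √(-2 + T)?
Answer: -135*√3 ≈ -233.83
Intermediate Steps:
a(-6, 5)*(-135) = √(-2 + 5)*(-135) = √3*(-135) = -135*√3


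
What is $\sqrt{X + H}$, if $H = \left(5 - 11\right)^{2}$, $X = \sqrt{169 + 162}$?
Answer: $\sqrt{36 + \sqrt{331}} \approx 7.3616$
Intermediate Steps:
$X = \sqrt{331} \approx 18.193$
$H = 36$ ($H = \left(-6\right)^{2} = 36$)
$\sqrt{X + H} = \sqrt{\sqrt{331} + 36} = \sqrt{36 + \sqrt{331}}$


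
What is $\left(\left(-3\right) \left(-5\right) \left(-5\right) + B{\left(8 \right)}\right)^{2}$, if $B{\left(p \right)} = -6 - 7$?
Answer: $7744$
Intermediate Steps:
$B{\left(p \right)} = -13$ ($B{\left(p \right)} = -6 - 7 = -13$)
$\left(\left(-3\right) \left(-5\right) \left(-5\right) + B{\left(8 \right)}\right)^{2} = \left(\left(-3\right) \left(-5\right) \left(-5\right) - 13\right)^{2} = \left(15 \left(-5\right) - 13\right)^{2} = \left(-75 - 13\right)^{2} = \left(-88\right)^{2} = 7744$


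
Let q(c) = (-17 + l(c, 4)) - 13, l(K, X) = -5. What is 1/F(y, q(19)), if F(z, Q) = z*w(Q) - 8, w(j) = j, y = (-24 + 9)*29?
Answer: 1/15217 ≈ 6.5716e-5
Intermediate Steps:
y = -435 (y = -15*29 = -435)
q(c) = -35 (q(c) = (-17 - 5) - 13 = -22 - 13 = -35)
F(z, Q) = -8 + Q*z (F(z, Q) = z*Q - 8 = Q*z - 8 = -8 + Q*z)
1/F(y, q(19)) = 1/(-8 - 35*(-435)) = 1/(-8 + 15225) = 1/15217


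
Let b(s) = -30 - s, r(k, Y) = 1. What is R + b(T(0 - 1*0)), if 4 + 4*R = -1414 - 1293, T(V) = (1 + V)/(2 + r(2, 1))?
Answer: -8497/12 ≈ -708.08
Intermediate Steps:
T(V) = ⅓ + V/3 (T(V) = (1 + V)/(2 + 1) = (1 + V)/3 = (1 + V)*(⅓) = ⅓ + V/3)
R = -2711/4 (R = -1 + (-1414 - 1293)/4 = -1 + (¼)*(-2707) = -1 - 2707/4 = -2711/4 ≈ -677.75)
R + b(T(0 - 1*0)) = -2711/4 + (-30 - (⅓ + (0 - 1*0)/3)) = -2711/4 + (-30 - (⅓ + (0 + 0)/3)) = -2711/4 + (-30 - (⅓ + (⅓)*0)) = -2711/4 + (-30 - (⅓ + 0)) = -2711/4 + (-30 - 1*⅓) = -2711/4 + (-30 - ⅓) = -2711/4 - 91/3 = -8497/12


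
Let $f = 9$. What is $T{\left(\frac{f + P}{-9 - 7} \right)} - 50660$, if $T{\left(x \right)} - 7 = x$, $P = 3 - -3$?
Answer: $- \frac{810463}{16} \approx -50654.0$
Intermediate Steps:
$P = 6$ ($P = 3 + 3 = 6$)
$T{\left(x \right)} = 7 + x$
$T{\left(\frac{f + P}{-9 - 7} \right)} - 50660 = \left(7 + \frac{9 + 6}{-9 - 7}\right) - 50660 = \left(7 + \frac{15}{-16}\right) - 50660 = \left(7 + 15 \left(- \frac{1}{16}\right)\right) - 50660 = \left(7 - \frac{15}{16}\right) - 50660 = \frac{97}{16} - 50660 = - \frac{810463}{16}$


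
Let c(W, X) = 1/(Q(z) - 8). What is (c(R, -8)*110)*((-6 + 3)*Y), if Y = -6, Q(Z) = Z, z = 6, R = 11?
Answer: -990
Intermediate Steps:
c(W, X) = -½ (c(W, X) = 1/(6 - 8) = 1/(-2) = -½)
(c(R, -8)*110)*((-6 + 3)*Y) = (-½*110)*((-6 + 3)*(-6)) = -(-165)*(-6) = -55*18 = -990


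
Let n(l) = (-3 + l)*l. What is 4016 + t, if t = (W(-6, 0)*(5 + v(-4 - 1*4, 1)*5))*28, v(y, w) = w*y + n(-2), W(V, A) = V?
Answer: 1496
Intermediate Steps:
n(l) = l*(-3 + l)
v(y, w) = 10 + w*y (v(y, w) = w*y - 2*(-3 - 2) = w*y - 2*(-5) = w*y + 10 = 10 + w*y)
t = -2520 (t = -6*(5 + (10 + 1*(-4 - 1*4))*5)*28 = -6*(5 + (10 + 1*(-4 - 4))*5)*28 = -6*(5 + (10 + 1*(-8))*5)*28 = -6*(5 + (10 - 8)*5)*28 = -6*(5 + 2*5)*28 = -6*(5 + 10)*28 = -6*15*28 = -90*28 = -2520)
4016 + t = 4016 - 2520 = 1496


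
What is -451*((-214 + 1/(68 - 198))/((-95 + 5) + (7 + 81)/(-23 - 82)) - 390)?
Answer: 43355116629/247988 ≈ 1.7483e+5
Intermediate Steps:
-451*((-214 + 1/(68 - 198))/((-95 + 5) + (7 + 81)/(-23 - 82)) - 390) = -451*((-214 + 1/(-130))/(-90 + 88/(-105)) - 390) = -451*((-214 - 1/130)/(-90 + 88*(-1/105)) - 390) = -451*(-27821/(130*(-90 - 88/105)) - 390) = -451*(-27821/(130*(-9538/105)) - 390) = -451*(-27821/130*(-105/9538) - 390) = -451*(584241/247988 - 390) = -451*(-96131079/247988) = 43355116629/247988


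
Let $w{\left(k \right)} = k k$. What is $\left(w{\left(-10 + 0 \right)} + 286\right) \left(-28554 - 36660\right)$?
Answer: $-25172604$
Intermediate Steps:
$w{\left(k \right)} = k^{2}$
$\left(w{\left(-10 + 0 \right)} + 286\right) \left(-28554 - 36660\right) = \left(\left(-10 + 0\right)^{2} + 286\right) \left(-28554 - 36660\right) = \left(\left(-10\right)^{2} + 286\right) \left(-65214\right) = \left(100 + 286\right) \left(-65214\right) = 386 \left(-65214\right) = -25172604$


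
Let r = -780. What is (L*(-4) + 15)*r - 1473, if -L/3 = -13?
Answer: 108507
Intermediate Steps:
L = 39 (L = -3*(-13) = 39)
(L*(-4) + 15)*r - 1473 = (39*(-4) + 15)*(-780) - 1473 = (-156 + 15)*(-780) - 1473 = -141*(-780) - 1473 = 109980 - 1473 = 108507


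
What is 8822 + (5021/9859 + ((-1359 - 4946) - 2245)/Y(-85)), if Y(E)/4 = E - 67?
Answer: 1393916179/157744 ≈ 8836.6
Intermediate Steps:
Y(E) = -268 + 4*E (Y(E) = 4*(E - 67) = 4*(-67 + E) = -268 + 4*E)
8822 + (5021/9859 + ((-1359 - 4946) - 2245)/Y(-85)) = 8822 + (5021/9859 + ((-1359 - 4946) - 2245)/(-268 + 4*(-85))) = 8822 + (5021*(1/9859) + (-6305 - 2245)/(-268 - 340)) = 8822 + (5021/9859 - 8550/(-608)) = 8822 + (5021/9859 - 8550*(-1/608)) = 8822 + (5021/9859 + 225/16) = 8822 + 2298611/157744 = 1393916179/157744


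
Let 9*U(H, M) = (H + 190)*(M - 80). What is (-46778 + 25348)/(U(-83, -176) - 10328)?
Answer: 96435/60172 ≈ 1.6027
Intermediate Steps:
U(H, M) = (-80 + M)*(190 + H)/9 (U(H, M) = ((H + 190)*(M - 80))/9 = ((190 + H)*(-80 + M))/9 = ((-80 + M)*(190 + H))/9 = (-80 + M)*(190 + H)/9)
(-46778 + 25348)/(U(-83, -176) - 10328) = (-46778 + 25348)/((-15200/9 - 80/9*(-83) + (190/9)*(-176) + (1/9)*(-83)*(-176)) - 10328) = -21430/((-15200/9 + 6640/9 - 33440/9 + 14608/9) - 10328) = -21430/(-27392/9 - 10328) = -21430/(-120344/9) = -21430*(-9/120344) = 96435/60172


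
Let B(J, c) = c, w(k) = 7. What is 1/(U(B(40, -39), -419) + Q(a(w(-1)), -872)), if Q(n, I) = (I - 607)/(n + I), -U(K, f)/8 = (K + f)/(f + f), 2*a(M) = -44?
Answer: -124862/339369 ≈ -0.36792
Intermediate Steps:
a(M) = -22 (a(M) = (1/2)*(-44) = -22)
U(K, f) = -4*(K + f)/f (U(K, f) = -8*(K + f)/(f + f) = -8*(K + f)/(2*f) = -8*(K + f)*1/(2*f) = -4*(K + f)/f)
Q(n, I) = (-607 + I)/(I + n)
1/(U(B(40, -39), -419) + Q(a(w(-1)), -872)) = 1/((-4 - 4*(-39)/(-419)) + (-607 - 872)/(-872 - 22)) = 1/((-4 - 4*(-39)*(-1/419)) - 1479/(-894)) = 1/((-4 - 156/419) - 1/894*(-1479)) = 1/(-1832/419 + 493/298) = 1/(-339369/124862) = -124862/339369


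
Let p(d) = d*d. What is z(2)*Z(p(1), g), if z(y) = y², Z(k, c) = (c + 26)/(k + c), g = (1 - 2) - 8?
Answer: -17/2 ≈ -8.5000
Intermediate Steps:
p(d) = d²
g = -9 (g = -1 - 8 = -9)
Z(k, c) = (26 + c)/(c + k)
z(2)*Z(p(1), g) = 2²*((26 - 9)/(-9 + 1²)) = 4*(17/(-9 + 1)) = 4*(17/(-8)) = 4*(-⅛*17) = 4*(-17/8) = -17/2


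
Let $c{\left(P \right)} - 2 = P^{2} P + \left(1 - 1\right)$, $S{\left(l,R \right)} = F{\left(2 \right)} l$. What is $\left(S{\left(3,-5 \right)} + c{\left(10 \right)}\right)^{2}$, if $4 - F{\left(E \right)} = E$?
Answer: $1016064$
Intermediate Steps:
$F{\left(E \right)} = 4 - E$
$S{\left(l,R \right)} = 2 l$ ($S{\left(l,R \right)} = \left(4 - 2\right) l = 2 l$)
$c{\left(P \right)} = 2 + P^{3}$ ($c{\left(P \right)} = 2 + \left(P^{2} P + \left(1 - 1\right)\right) = 2 + \left(P^{3} + \left(1 - 1\right)\right) = 2 + \left(P^{3} + 0\right) = 2 + P^{3}$)
$\left(S{\left(3,-5 \right)} + c{\left(10 \right)}\right)^{2} = \left(2 \cdot 3 + \left(2 + 10^{3}\right)\right)^{2} = \left(6 + \left(2 + 1000\right)\right)^{2} = \left(6 + 1002\right)^{2} = 1008^{2} = 1016064$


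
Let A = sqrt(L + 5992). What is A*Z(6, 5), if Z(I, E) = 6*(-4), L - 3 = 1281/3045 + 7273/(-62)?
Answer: -36*sqrt(52785531170)/4495 ≈ -1840.1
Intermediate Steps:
L = -1023833/8990 (L = 3 + (1281/3045 + 7273/(-62)) = 3 + (1281*(1/3045) + 7273*(-1/62)) = 3 + (61/145 - 7273/62) = 3 - 1050803/8990 = -1023833/8990 ≈ -113.89)
Z(I, E) = -24
A = 3*sqrt(52785531170)/8990 (A = sqrt(-1023833/8990 + 5992) = sqrt(52844247/8990) = 3*sqrt(52785531170)/8990 ≈ 76.669)
A*Z(6, 5) = (3*sqrt(52785531170)/8990)*(-24) = -36*sqrt(52785531170)/4495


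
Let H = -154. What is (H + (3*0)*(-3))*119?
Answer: -18326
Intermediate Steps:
(H + (3*0)*(-3))*119 = (-154 + (3*0)*(-3))*119 = (-154 + 0*(-3))*119 = (-154 + 0)*119 = -154*119 = -18326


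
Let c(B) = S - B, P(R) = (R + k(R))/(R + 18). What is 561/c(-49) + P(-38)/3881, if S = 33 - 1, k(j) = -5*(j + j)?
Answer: 7252853/1047870 ≈ 6.9215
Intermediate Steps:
k(j) = -10*j
P(R) = -9*R/(18 + R) (P(R) = (R - 10*R)/(R + 18) = (-9*R)/(18 + R) = -9*R/(18 + R))
S = 32
c(B) = 32 - B
561/c(-49) + P(-38)/3881 = 561/(32 - 1*(-49)) - 9*(-38)/(18 - 38)/3881 = 561/(32 + 49) - 9*(-38)/(-20)*(1/3881) = 561/81 - 9*(-38)*(-1/20)*(1/3881) = 561*(1/81) - 171/10*1/3881 = 187/27 - 171/38810 = 7252853/1047870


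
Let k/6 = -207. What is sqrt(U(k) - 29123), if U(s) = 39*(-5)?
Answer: I*sqrt(29318) ≈ 171.23*I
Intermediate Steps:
k = -1242 (k = 6*(-207) = -1242)
U(s) = -195
sqrt(U(k) - 29123) = sqrt(-195 - 29123) = sqrt(-29318) = I*sqrt(29318)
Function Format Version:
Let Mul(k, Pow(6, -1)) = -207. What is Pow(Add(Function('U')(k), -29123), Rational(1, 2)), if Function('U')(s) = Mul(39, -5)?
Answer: Mul(I, Pow(29318, Rational(1, 2))) ≈ Mul(171.23, I)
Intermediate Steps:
k = -1242 (k = Mul(6, -207) = -1242)
Function('U')(s) = -195
Pow(Add(Function('U')(k), -29123), Rational(1, 2)) = Pow(Add(-195, -29123), Rational(1, 2)) = Pow(-29318, Rational(1, 2)) = Mul(I, Pow(29318, Rational(1, 2)))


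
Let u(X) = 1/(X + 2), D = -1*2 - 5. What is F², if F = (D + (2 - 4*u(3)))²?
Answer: 707281/625 ≈ 1131.7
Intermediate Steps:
D = -7 (D = -2 - 5 = -7)
u(X) = 1/(2 + X)
F = 841/25 (F = (-7 + (2 - 4/(2 + 3)))² = (-7 + (2 - 4/5))² = (-7 + (2 - 4*⅕))² = (-7 + (2 - ⅘))² = (-7 + 6/5)² = (-29/5)² = 841/25 ≈ 33.640)
F² = (841/25)² = 707281/625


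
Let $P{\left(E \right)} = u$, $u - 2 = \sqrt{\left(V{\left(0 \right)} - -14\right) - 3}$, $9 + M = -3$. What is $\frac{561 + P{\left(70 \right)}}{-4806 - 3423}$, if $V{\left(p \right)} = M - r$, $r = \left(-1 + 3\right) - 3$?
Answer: $- \frac{563}{8229} \approx -0.068417$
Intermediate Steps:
$r = -1$ ($r = 2 - 3 = -1$)
$M = -12$ ($M = -9 - 3 = -12$)
$V{\left(p \right)} = -11$ ($V{\left(p \right)} = -12 - -1 = -12 + 1 = -11$)
$u = 2$ ($u = 2 + \sqrt{\left(-11 - -14\right) - 3} = 2 + \sqrt{\left(-11 + 14\right) - 3} = 2 + \sqrt{3 - 3} = 2 + \sqrt{0} = 2 + 0 = 2$)
$P{\left(E \right)} = 2$
$\frac{561 + P{\left(70 \right)}}{-4806 - 3423} = \frac{561 + 2}{-4806 - 3423} = \frac{563}{-8229} = 563 \left(- \frac{1}{8229}\right) = - \frac{563}{8229}$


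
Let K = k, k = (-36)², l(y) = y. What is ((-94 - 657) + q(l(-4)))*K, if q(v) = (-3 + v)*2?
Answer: -991440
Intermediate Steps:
k = 1296
K = 1296
q(v) = -6 + 2*v
((-94 - 657) + q(l(-4)))*K = ((-94 - 657) + (-6 + 2*(-4)))*1296 = (-751 + (-6 - 8))*1296 = (-751 - 14)*1296 = -765*1296 = -991440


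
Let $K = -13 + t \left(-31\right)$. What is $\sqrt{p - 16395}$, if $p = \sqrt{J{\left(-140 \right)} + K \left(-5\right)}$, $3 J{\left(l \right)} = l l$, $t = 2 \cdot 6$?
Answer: $\frac{\sqrt{-147555 + 15 \sqrt{3045}}}{3} \approx 127.68 i$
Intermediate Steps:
$t = 12$
$K = -385$ ($K = -13 + 12 \left(-31\right) = -13 - 372 = -385$)
$J{\left(l \right)} = \frac{l^{2}}{3}$ ($J{\left(l \right)} = \frac{l l}{3} = \frac{l^{2}}{3}$)
$p = \frac{5 \sqrt{3045}}{3}$ ($p = \sqrt{\frac{\left(-140\right)^{2}}{3} - -1925} = \sqrt{\frac{1}{3} \cdot 19600 + 1925} = \sqrt{\frac{19600}{3} + 1925} = \sqrt{\frac{25375}{3}} = \frac{5 \sqrt{3045}}{3} \approx 91.969$)
$\sqrt{p - 16395} = \sqrt{\frac{5 \sqrt{3045}}{3} - 16395} = \sqrt{-16395 + \frac{5 \sqrt{3045}}{3}}$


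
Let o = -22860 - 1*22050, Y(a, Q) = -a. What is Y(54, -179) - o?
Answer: 44856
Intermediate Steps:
o = -44910 (o = -22860 - 22050 = -44910)
Y(54, -179) - o = -1*54 - 1*(-44910) = -54 + 44910 = 44856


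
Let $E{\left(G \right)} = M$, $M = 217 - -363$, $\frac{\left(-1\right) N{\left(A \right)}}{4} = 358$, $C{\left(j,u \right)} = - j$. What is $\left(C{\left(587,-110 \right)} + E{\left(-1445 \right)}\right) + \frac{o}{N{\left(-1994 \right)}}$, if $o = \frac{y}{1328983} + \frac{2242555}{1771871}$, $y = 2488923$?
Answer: $- \frac{407099476109985}{58138865138972} \approx -7.0022$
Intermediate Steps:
$N{\left(A \right)} = -1432$ ($N{\left(A \right)} = \left(-4\right) 358 = -1432$)
$o = \frac{254840274362}{81199532317}$ ($o = \frac{2488923}{1328983} + \frac{2242555}{1771871} = \frac{254840274362}{81199532317} \approx 3.1384$)
$M = 580$ ($M = 217 + 363 = 580$)
$E{\left(G \right)} = 580$
$\left(C{\left(587,-110 \right)} + E{\left(-1445 \right)}\right) + \frac{o}{N{\left(-1994 \right)}} = \left(\left(-1\right) 587 + 580\right) + \frac{254840274362}{81199532317 \left(-1432\right)} = \left(-587 + 580\right) + \frac{254840274362}{81199532317} \left(- \frac{1}{1432}\right) = -7 - \frac{127420137181}{58138865138972} = - \frac{407099476109985}{58138865138972}$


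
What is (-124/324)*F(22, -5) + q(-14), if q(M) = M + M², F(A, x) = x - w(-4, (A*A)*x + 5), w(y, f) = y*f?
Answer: 314357/81 ≈ 3880.9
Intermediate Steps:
w(y, f) = f*y
F(A, x) = 20 + x + 4*x*A² (F(A, x) = x - ((A*A)*x + 5)*(-4) = x - (A²*x + 5)*(-4) = x - (x*A² + 5)*(-4) = x - (5 + x*A²)*(-4) = x - (-20 - 4*x*A²) = x + (20 + 4*x*A²) = 20 + x + 4*x*A²)
(-124/324)*F(22, -5) + q(-14) = (-124/324)*(20 - 5 + 4*(-5)*22²) - 14*(1 - 14) = (-124*1/324)*(20 - 5 + 4*(-5)*484) - 14*(-13) = -31*(20 - 5 - 9680)/81 + 182 = -31/81*(-9665) + 182 = 299615/81 + 182 = 314357/81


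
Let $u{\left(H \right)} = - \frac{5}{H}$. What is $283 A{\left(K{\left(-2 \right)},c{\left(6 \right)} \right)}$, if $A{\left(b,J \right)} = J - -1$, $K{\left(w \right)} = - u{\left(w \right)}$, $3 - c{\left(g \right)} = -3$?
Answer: $1981$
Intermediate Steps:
$c{\left(g \right)} = 6$ ($c{\left(g \right)} = 3 - -3 = 3 + 3 = 6$)
$K{\left(w \right)} = \frac{5}{w}$ ($K{\left(w \right)} = - \frac{-5}{w} = \frac{5}{w}$)
$A{\left(b,J \right)} = 1 + J$ ($A{\left(b,J \right)} = J + 1 = 1 + J$)
$283 A{\left(K{\left(-2 \right)},c{\left(6 \right)} \right)} = 283 \left(1 + 6\right) = 283 \cdot 7 = 1981$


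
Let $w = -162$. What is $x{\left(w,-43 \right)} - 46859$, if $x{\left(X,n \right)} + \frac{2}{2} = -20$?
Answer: $-46880$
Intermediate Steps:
$x{\left(X,n \right)} = -21$ ($x{\left(X,n \right)} = -1 - 20 = -21$)
$x{\left(w,-43 \right)} - 46859 = -21 - 46859 = -46880$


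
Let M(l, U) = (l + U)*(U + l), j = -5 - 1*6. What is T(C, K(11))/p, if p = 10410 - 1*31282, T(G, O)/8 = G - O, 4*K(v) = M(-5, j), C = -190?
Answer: 254/2609 ≈ 0.097355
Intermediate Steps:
j = -11 (j = -5 - 6 = -11)
M(l, U) = (U + l)**2 (M(l, U) = (U + l)*(U + l) = (U + l)**2)
K(v) = 64 (K(v) = (-11 - 5)**2/4 = (1/4)*(-16)**2 = (1/4)*256 = 64)
T(G, O) = -8*O + 8*G (T(G, O) = 8*(G - O) = -8*O + 8*G)
p = -20872 (p = 10410 - 31282 = -20872)
T(C, K(11))/p = (-8*64 + 8*(-190))/(-20872) = (-512 - 1520)*(-1/20872) = -2032*(-1/20872) = 254/2609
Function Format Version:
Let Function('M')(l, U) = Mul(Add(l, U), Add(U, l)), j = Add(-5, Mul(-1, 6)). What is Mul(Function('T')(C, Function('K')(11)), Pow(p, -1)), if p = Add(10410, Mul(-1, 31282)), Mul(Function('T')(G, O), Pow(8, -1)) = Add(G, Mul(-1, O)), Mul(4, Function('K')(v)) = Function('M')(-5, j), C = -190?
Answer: Rational(254, 2609) ≈ 0.097355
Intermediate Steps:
j = -11 (j = Add(-5, -6) = -11)
Function('M')(l, U) = Pow(Add(U, l), 2) (Function('M')(l, U) = Mul(Add(U, l), Add(U, l)) = Pow(Add(U, l), 2))
Function('K')(v) = 64 (Function('K')(v) = Mul(Rational(1, 4), Pow(Add(-11, -5), 2)) = Mul(Rational(1, 4), Pow(-16, 2)) = Mul(Rational(1, 4), 256) = 64)
Function('T')(G, O) = Add(Mul(-8, O), Mul(8, G)) (Function('T')(G, O) = Mul(8, Add(G, Mul(-1, O))) = Add(Mul(-8, O), Mul(8, G)))
p = -20872 (p = Add(10410, -31282) = -20872)
Mul(Function('T')(C, Function('K')(11)), Pow(p, -1)) = Mul(Add(Mul(-8, 64), Mul(8, -190)), Pow(-20872, -1)) = Mul(Add(-512, -1520), Rational(-1, 20872)) = Mul(-2032, Rational(-1, 20872)) = Rational(254, 2609)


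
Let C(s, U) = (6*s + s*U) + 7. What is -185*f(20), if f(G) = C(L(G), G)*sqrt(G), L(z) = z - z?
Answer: -2590*sqrt(5) ≈ -5791.4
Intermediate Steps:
L(z) = 0
C(s, U) = 7 + 6*s + U*s (C(s, U) = (6*s + U*s) + 7 = 7 + 6*s + U*s)
f(G) = 7*sqrt(G) (f(G) = (7 + 6*0 + G*0)*sqrt(G) = (7 + 0 + 0)*sqrt(G) = 7*sqrt(G))
-185*f(20) = -1295*sqrt(20) = -1295*2*sqrt(5) = -2590*sqrt(5)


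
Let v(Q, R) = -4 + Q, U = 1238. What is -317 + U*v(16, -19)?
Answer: 14539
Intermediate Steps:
-317 + U*v(16, -19) = -317 + 1238*(-4 + 16) = -317 + 1238*12 = -317 + 14856 = 14539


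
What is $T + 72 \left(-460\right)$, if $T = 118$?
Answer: $-33002$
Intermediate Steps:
$T + 72 \left(-460\right) = 118 + 72 \left(-460\right) = 118 - 33120 = -33002$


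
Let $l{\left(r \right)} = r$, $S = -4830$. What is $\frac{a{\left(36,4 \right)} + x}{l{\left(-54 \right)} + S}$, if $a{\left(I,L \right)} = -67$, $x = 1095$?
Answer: $- \frac{257}{1221} \approx -0.21048$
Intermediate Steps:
$\frac{a{\left(36,4 \right)} + x}{l{\left(-54 \right)} + S} = \frac{-67 + 1095}{-54 - 4830} = \frac{1028}{-4884} = 1028 \left(- \frac{1}{4884}\right) = - \frac{257}{1221}$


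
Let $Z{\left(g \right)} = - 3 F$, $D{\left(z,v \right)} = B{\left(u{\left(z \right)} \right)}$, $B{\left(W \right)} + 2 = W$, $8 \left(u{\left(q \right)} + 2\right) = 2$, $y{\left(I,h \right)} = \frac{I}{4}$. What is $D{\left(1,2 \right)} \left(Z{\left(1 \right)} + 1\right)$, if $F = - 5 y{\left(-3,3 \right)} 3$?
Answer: $\frac{1965}{16} \approx 122.81$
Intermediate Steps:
$y{\left(I,h \right)} = \frac{I}{4}$ ($y{\left(I,h \right)} = I \frac{1}{4} = \frac{I}{4}$)
$u{\left(q \right)} = - \frac{7}{4}$ ($u{\left(q \right)} = -2 + \frac{1}{8} \cdot 2 = -2 + \frac{1}{4} = - \frac{7}{4}$)
$B{\left(W \right)} = -2 + W$
$D{\left(z,v \right)} = - \frac{15}{4}$ ($D{\left(z,v \right)} = -2 - \frac{7}{4} = - \frac{15}{4}$)
$F = \frac{45}{4}$ ($F = - 5 \cdot \frac{1}{4} \left(-3\right) 3 = \left(-5\right) \left(- \frac{3}{4}\right) 3 = \frac{15}{4} \cdot 3 = \frac{45}{4} \approx 11.25$)
$Z{\left(g \right)} = - \frac{135}{4}$ ($Z{\left(g \right)} = \left(-3\right) \frac{45}{4} = - \frac{135}{4}$)
$D{\left(1,2 \right)} \left(Z{\left(1 \right)} + 1\right) = - \frac{15 \left(- \frac{135}{4} + 1\right)}{4} = \left(- \frac{15}{4}\right) \left(- \frac{131}{4}\right) = \frac{1965}{16}$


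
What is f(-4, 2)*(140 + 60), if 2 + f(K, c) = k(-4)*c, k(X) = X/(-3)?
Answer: 400/3 ≈ 133.33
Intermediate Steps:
k(X) = -X/3 (k(X) = X*(-⅓) = -X/3)
f(K, c) = -2 + 4*c/3 (f(K, c) = -2 + (-⅓*(-4))*c = -2 + 4*c/3)
f(-4, 2)*(140 + 60) = (-2 + (4/3)*2)*(140 + 60) = (-2 + 8/3)*200 = (⅔)*200 = 400/3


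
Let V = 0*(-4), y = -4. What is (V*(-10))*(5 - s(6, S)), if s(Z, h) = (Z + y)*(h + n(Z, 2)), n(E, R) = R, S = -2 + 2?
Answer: 0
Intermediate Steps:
S = 0
s(Z, h) = (-4 + Z)*(2 + h) (s(Z, h) = (Z - 4)*(h + 2) = (-4 + Z)*(2 + h))
V = 0
(V*(-10))*(5 - s(6, S)) = (0*(-10))*(5 - (-8 - 4*0 + 2*6 + 6*0)) = 0*(5 - (-8 + 0 + 12 + 0)) = 0*(5 - 1*4) = 0*(5 - 4) = 0*1 = 0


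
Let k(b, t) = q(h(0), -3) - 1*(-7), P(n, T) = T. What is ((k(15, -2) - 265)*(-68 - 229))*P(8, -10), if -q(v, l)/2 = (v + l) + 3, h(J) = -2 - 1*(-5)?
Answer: -784080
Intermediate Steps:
h(J) = 3 (h(J) = -2 + 5 = 3)
q(v, l) = -6 - 2*l - 2*v (q(v, l) = -2*((v + l) + 3) = -2*((l + v) + 3) = -2*(3 + l + v) = -6 - 2*l - 2*v)
k(b, t) = 1 (k(b, t) = (-6 - 2*(-3) - 2*3) - 1*(-7) = (-6 + 6 - 6) + 7 = -6 + 7 = 1)
((k(15, -2) - 265)*(-68 - 229))*P(8, -10) = ((1 - 265)*(-68 - 229))*(-10) = -264*(-297)*(-10) = 78408*(-10) = -784080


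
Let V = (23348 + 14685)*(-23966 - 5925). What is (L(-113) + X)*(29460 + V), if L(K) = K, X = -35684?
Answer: 40694564514571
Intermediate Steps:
V = -1136844403 (V = 38033*(-29891) = -1136844403)
(L(-113) + X)*(29460 + V) = (-113 - 35684)*(29460 - 1136844403) = -35797*(-1136814943) = 40694564514571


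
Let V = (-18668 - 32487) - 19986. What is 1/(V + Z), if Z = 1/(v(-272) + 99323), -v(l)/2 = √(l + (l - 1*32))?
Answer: -116968379732155/8321247501347582598 - 4*I/4160623750673791299 ≈ -1.4057e-5 - 9.6139e-19*I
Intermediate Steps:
v(l) = -2*√(-32 + 2*l) (v(l) = -2*√(l + (l - 1*32)) = -2*√(l + (l - 32)) = -2*√(l + (-32 + l)) = -2*√(-32 + 2*l))
V = -71141 (V = -51155 - 19986 = -71141)
Z = (99323 + 48*I)/9865060633 (Z = 1/(-2*√(-32 + 2*(-272)) + 99323) = 1/(-2*√(-32 - 544) + 99323) = 1/(-48*I + 99323) = 1/(99323 - 48*I) = (99323 + 48*I)/9865060633 ≈ 1.0068e-5 + 4.8657e-9*I)
1/(V + Z) = 1/(-71141 + (99323/9865060633 + 48*I/9865060633)) = 1/(-701810278392930/9865060633 + 48*I/9865060633) = 9865060633*(-701810278392930/9865060633 - 48*I/9865060633)/49927485008085495588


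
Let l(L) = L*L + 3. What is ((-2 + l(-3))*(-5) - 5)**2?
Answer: 3025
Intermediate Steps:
l(L) = 3 + L**2 (l(L) = L**2 + 3 = 3 + L**2)
((-2 + l(-3))*(-5) - 5)**2 = ((-2 + (3 + (-3)**2))*(-5) - 5)**2 = ((-2 + (3 + 9))*(-5) - 5)**2 = ((-2 + 12)*(-5) - 5)**2 = (10*(-5) - 5)**2 = (-50 - 5)**2 = (-55)**2 = 3025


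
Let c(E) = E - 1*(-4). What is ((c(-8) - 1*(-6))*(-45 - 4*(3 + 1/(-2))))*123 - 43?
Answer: -13573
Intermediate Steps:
c(E) = 4 + E (c(E) = E + 4 = 4 + E)
((c(-8) - 1*(-6))*(-45 - 4*(3 + 1/(-2))))*123 - 43 = (((4 - 8) - 1*(-6))*(-45 - 4*(3 + 1/(-2))))*123 - 43 = ((-4 + 6)*(-45 - 4*(3 - ½)))*123 - 43 = (2*(-45 - 4*5/2))*123 - 43 = (2*(-45 - 10))*123 - 43 = (2*(-55))*123 - 43 = -110*123 - 43 = -13530 - 43 = -13573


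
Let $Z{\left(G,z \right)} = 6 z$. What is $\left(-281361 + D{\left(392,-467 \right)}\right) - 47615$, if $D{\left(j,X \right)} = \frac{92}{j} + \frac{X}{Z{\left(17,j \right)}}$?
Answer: $- \frac{773751467}{2352} \approx -3.2898 \cdot 10^{5}$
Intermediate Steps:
$D{\left(j,X \right)} = \frac{92}{j} + \frac{X}{6 j}$
$\left(-281361 + D{\left(392,-467 \right)}\right) - 47615 = \left(-281361 + \frac{552 - 467}{6 \cdot 392}\right) - 47615 = \left(-281361 + \frac{1}{6} \cdot \frac{1}{392} \cdot 85\right) - 47615 = \left(-281361 + \frac{85}{2352}\right) - 47615 = - \frac{661760987}{2352} - 47615 = - \frac{773751467}{2352}$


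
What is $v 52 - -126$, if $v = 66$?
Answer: $3558$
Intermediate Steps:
$v 52 - -126 = 66 \cdot 52 - -126 = 3432 + 126 = 3558$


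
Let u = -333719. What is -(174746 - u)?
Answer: -508465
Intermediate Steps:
-(174746 - u) = -(174746 - 1*(-333719)) = -(174746 + 333719) = -1*508465 = -508465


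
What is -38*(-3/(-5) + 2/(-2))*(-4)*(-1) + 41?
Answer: 509/5 ≈ 101.80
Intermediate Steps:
-38*(-3/(-5) + 2/(-2))*(-4)*(-1) + 41 = -38*(-3*(-⅕) + 2*(-½))*(-4)*(-1) + 41 = -38*(⅗ - 1)*(-4)*(-1) + 41 = -38*(-⅖*(-4))*(-1) + 41 = -304*(-1)/5 + 41 = -38*(-8/5) + 41 = 304/5 + 41 = 509/5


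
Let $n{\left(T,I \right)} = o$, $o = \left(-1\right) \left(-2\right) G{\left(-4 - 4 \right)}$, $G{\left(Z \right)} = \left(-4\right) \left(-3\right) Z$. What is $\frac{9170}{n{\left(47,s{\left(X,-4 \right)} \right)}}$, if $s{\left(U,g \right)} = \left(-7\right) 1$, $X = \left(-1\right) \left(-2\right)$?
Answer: $- \frac{4585}{96} \approx -47.76$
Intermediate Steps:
$G{\left(Z \right)} = 12 Z$
$X = 2$
$s{\left(U,g \right)} = -7$
$o = -192$ ($o = \left(-1\right) \left(-2\right) 12 \left(-4 - 4\right) = 2 \cdot 12 \left(-4 - 4\right) = 2 \cdot 12 \left(-8\right) = 2 \left(-96\right) = -192$)
$n{\left(T,I \right)} = -192$
$\frac{9170}{n{\left(47,s{\left(X,-4 \right)} \right)}} = \frac{9170}{-192} = 9170 \left(- \frac{1}{192}\right) = - \frac{4585}{96}$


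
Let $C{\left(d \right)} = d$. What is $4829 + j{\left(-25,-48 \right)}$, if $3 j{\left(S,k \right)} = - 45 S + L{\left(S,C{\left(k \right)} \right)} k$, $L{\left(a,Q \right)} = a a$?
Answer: $-4796$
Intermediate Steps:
$L{\left(a,Q \right)} = a^{2}$
$j{\left(S,k \right)} = - 15 S + \frac{k S^{2}}{3}$ ($j{\left(S,k \right)} = \frac{- 45 S + S^{2} k}{3} = \frac{- 45 S + k S^{2}}{3} = - 15 S + \frac{k S^{2}}{3}$)
$4829 + j{\left(-25,-48 \right)} = 4829 + \frac{1}{3} \left(-25\right) \left(-45 - -1200\right) = 4829 + \frac{1}{3} \left(-25\right) \left(-45 + 1200\right) = 4829 + \frac{1}{3} \left(-25\right) 1155 = 4829 - 9625 = -4796$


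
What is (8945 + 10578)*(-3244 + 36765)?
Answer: 654430483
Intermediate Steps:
(8945 + 10578)*(-3244 + 36765) = 19523*33521 = 654430483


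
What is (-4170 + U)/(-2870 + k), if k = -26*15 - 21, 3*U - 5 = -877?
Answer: 13382/9843 ≈ 1.3595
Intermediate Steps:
U = -872/3 (U = 5/3 + (⅓)*(-877) = 5/3 - 877/3 = -872/3 ≈ -290.67)
k = -411 (k = -390 - 21 = -411)
(-4170 + U)/(-2870 + k) = (-4170 - 872/3)/(-2870 - 411) = -13382/3/(-3281) = -13382/3*(-1/3281) = 13382/9843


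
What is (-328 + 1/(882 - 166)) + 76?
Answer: -180431/716 ≈ -252.00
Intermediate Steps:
(-328 + 1/(882 - 166)) + 76 = (-328 + 1/716) + 76 = -234847/716 + 76 = -180431/716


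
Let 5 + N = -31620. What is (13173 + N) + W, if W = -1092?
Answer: -19544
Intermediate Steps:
N = -31625 (N = -5 - 31620 = -31625)
(13173 + N) + W = (13173 - 31625) - 1092 = -18452 - 1092 = -19544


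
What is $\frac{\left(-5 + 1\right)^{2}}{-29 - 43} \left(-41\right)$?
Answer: $\frac{82}{9} \approx 9.1111$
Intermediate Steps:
$\frac{\left(-5 + 1\right)^{2}}{-29 - 43} \left(-41\right) = \frac{\left(-4\right)^{2}}{-72} \left(-41\right) = \left(- \frac{1}{72}\right) 16 \left(-41\right) = \left(- \frac{2}{9}\right) \left(-41\right) = \frac{82}{9}$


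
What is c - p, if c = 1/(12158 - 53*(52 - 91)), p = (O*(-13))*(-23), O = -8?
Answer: 34026201/14225 ≈ 2392.0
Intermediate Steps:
p = -2392 (p = -8*(-13)*(-23) = 104*(-23) = -2392)
c = 1/14225 (c = 1/(12158 - 53*(-39)) = 1/(12158 + 2067) = 1/14225 ≈ 7.0299e-5)
c - p = 1/14225 - 1*(-2392) = 1/14225 + 2392 = 34026201/14225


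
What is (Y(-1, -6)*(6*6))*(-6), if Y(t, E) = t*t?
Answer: -216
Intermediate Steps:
Y(t, E) = t²
(Y(-1, -6)*(6*6))*(-6) = ((-1)²*(6*6))*(-6) = (1*36)*(-6) = 36*(-6) = -216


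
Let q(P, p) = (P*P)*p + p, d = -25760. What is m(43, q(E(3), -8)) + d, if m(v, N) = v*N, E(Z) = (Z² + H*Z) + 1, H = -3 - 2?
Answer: -34704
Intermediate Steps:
H = -5
E(Z) = 1 + Z² - 5*Z (E(Z) = (Z² - 5*Z) + 1 = 1 + Z² - 5*Z)
q(P, p) = p + p*P² (q(P, p) = P²*p + p = p*P² + p = p + p*P²)
m(v, N) = N*v
m(43, q(E(3), -8)) + d = -8*(1 + (1 + 3² - 5*3)²)*43 - 25760 = -8*(1 + (1 + 9 - 15)²)*43 - 25760 = -8*(1 + (-5)²)*43 - 25760 = -8*(1 + 25)*43 - 25760 = -8*26*43 - 25760 = -208*43 - 25760 = -8944 - 25760 = -34704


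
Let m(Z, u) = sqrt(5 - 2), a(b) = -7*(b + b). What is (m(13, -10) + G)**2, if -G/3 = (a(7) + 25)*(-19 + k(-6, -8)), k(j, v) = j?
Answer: (5475 - sqrt(3))**2 ≈ 2.9957e+7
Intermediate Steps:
a(b) = -14*b
m(Z, u) = sqrt(3)
G = -5475 (G = -3*(-14*7 + 25)*(-19 - 6) = -3*(-98 + 25)*(-25) = -(-219)*(-25) = -3*1825 = -5475)
(m(13, -10) + G)**2 = (sqrt(3) - 5475)**2 = (-5475 + sqrt(3))**2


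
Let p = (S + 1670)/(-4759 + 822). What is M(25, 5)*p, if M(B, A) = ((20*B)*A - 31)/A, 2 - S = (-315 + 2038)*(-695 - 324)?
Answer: -4339042821/19685 ≈ -2.2042e+5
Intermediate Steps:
S = 1755739 (S = 2 - (-315 + 2038)*(-695 - 324) = 2 - 1723*(-1019) = 2 - 1*(-1755737) = 2 + 1755737 = 1755739)
p = -1757409/3937 (p = (1755739 + 1670)/(-4759 + 822) = 1757409/(-3937) = 1757409*(-1/3937) = -1757409/3937 ≈ -446.38)
M(B, A) = (-31 + 20*A*B)/A (M(B, A) = (20*A*B - 31)/A = (-31 + 20*A*B)/A)
M(25, 5)*p = (-31/5 + 20*25)*(-1757409/3937) = (-31*⅕ + 500)*(-1757409/3937) = (-31/5 + 500)*(-1757409/3937) = (2469/5)*(-1757409/3937) = -4339042821/19685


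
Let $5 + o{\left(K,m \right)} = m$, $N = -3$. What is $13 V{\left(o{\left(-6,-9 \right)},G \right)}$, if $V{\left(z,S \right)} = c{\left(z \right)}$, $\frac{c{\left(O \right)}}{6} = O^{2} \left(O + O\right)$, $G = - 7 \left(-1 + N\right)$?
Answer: $-428064$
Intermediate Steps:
$o{\left(K,m \right)} = -5 + m$
$G = 28$ ($G = - 7 \left(-1 - 3\right) = \left(-7\right) \left(-4\right) = 28$)
$c{\left(O \right)} = 12 O^{3}$ ($c{\left(O \right)} = 6 O^{2} \left(O + O\right) = 6 O^{2} \cdot 2 O = 6 \cdot 2 O^{3} = 12 O^{3}$)
$V{\left(z,S \right)} = 12 z^{3}$
$13 V{\left(o{\left(-6,-9 \right)},G \right)} = 13 \cdot 12 \left(-5 - 9\right)^{3} = 13 \cdot 12 \left(-14\right)^{3} = 13 \cdot 12 \left(-2744\right) = 13 \left(-32928\right) = -428064$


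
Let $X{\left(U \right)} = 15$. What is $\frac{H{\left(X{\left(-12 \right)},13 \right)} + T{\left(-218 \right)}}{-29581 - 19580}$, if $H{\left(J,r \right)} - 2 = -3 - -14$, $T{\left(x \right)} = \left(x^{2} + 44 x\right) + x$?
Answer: $- \frac{37727}{49161} \approx -0.76742$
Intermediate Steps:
$T{\left(x \right)} = x^{2} + 45 x$
$H{\left(J,r \right)} = 13$ ($H{\left(J,r \right)} = 2 - -11 = 2 + \left(-3 + 14\right) = 2 + 11 = 13$)
$\frac{H{\left(X{\left(-12 \right)},13 \right)} + T{\left(-218 \right)}}{-29581 - 19580} = \frac{13 - 218 \left(45 - 218\right)}{-29581 - 19580} = \frac{13 - -37714}{-49161} = \left(13 + 37714\right) \left(- \frac{1}{49161}\right) = 37727 \left(- \frac{1}{49161}\right) = - \frac{37727}{49161}$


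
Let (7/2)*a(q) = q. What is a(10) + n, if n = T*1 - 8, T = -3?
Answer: -57/7 ≈ -8.1429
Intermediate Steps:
a(q) = 2*q/7
n = -11 (n = -3*1 - 8 = -3 - 8 = -11)
a(10) + n = (2/7)*10 - 11 = 20/7 - 11 = -57/7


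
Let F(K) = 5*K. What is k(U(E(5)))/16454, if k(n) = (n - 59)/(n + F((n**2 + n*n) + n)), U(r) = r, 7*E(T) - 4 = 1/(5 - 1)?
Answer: -11445/23636171 ≈ -0.00048422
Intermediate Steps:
E(T) = 17/28 (E(T) = 4/7 + 1/(7*(5 - 1)) = 4/7 + (1/7)/4 = 4/7 + (1/7)*(1/4) = 4/7 + 1/28 = 17/28)
k(n) = (-59 + n)/(6*n + 10*n**2) (k(n) = (n - 59)/(n + 5*((n**2 + n*n) + n)) = (-59 + n)/(n + 5*((n**2 + n**2) + n)) = (-59 + n)/(n + 5*(2*n**2 + n)) = (-59 + n)/(n + 5*(n + 2*n**2)) = (-59 + n)/(n + (5*n + 10*n**2)) = (-59 + n)/(6*n + 10*n**2))
k(U(E(5)))/16454 = ((-59 + 17/28)/(2*(17/28)*(3 + 5*(17/28))))/16454 = ((1/2)*(28/17)*(-1635/28)/(3 + 85/28))*(1/16454) = ((1/2)*(28/17)*(-1635/28)/(169/28))*(1/16454) = ((1/2)*(28/17)*(28/169)*(-1635/28))*(1/16454) = -22890/2873*1/16454 = -11445/23636171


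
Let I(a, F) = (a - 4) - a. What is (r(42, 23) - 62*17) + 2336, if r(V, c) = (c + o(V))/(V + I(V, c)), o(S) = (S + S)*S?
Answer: 52267/38 ≈ 1375.4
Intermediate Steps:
I(a, F) = -4 (I(a, F) = (-4 + a) - a = -4)
o(S) = 2*S**2 (o(S) = (2*S)*S = 2*S**2)
r(V, c) = (c + 2*V**2)/(-4 + V) (r(V, c) = (c + 2*V**2)/(V - 4) = (c + 2*V**2)/(-4 + V))
(r(42, 23) - 62*17) + 2336 = ((23 + 2*42**2)/(-4 + 42) - 62*17) + 2336 = ((23 + 2*1764)/38 - 1054) + 2336 = ((23 + 3528)/38 - 1054) + 2336 = ((1/38)*3551 - 1054) + 2336 = (3551/38 - 1054) + 2336 = -36501/38 + 2336 = 52267/38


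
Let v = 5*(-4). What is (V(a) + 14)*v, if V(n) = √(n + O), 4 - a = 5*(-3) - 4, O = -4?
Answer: -280 - 20*√19 ≈ -367.18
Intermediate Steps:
v = -20
a = 23 (a = 4 - (5*(-3) - 4) = 4 - (-15 - 4) = 4 - 1*(-19) = 4 + 19 = 23)
V(n) = √(-4 + n) (V(n) = √(n - 4) = √(-4 + n))
(V(a) + 14)*v = (√(-4 + 23) + 14)*(-20) = (√19 + 14)*(-20) = (14 + √19)*(-20) = -280 - 20*√19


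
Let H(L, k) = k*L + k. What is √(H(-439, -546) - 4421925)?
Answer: 3*I*√464753 ≈ 2045.2*I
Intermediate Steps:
H(L, k) = k + L*k (H(L, k) = L*k + k = k + L*k)
√(H(-439, -546) - 4421925) = √(-546*(1 - 439) - 4421925) = √(-546*(-438) - 4421925) = √(239148 - 4421925) = √(-4182777) = 3*I*√464753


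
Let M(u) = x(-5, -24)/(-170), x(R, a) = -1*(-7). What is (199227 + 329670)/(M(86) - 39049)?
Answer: -29970830/2212779 ≈ -13.544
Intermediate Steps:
x(R, a) = 7
M(u) = -7/170 (M(u) = 7/(-170) = 7*(-1/170) = -7/170)
(199227 + 329670)/(M(86) - 39049) = (199227 + 329670)/(-7/170 - 39049) = 528897/(-6638337/170) = 528897*(-170/6638337) = -29970830/2212779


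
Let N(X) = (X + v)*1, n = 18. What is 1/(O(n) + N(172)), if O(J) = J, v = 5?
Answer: 1/195 ≈ 0.0051282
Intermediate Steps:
N(X) = 5 + X (N(X) = (X + 5)*1 = (5 + X)*1 = 5 + X)
1/(O(n) + N(172)) = 1/(18 + (5 + 172)) = 1/(18 + 177) = 1/195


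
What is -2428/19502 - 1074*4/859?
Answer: -42933122/8376109 ≈ -5.1257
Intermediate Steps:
-2428/19502 - 1074*4/859 = -2428*1/19502 - 4296*1/859 = -1214/9751 - 4296/859 = -42933122/8376109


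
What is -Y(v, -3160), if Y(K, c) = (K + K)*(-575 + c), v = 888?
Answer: 6633360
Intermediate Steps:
Y(K, c) = 2*K*(-575 + c) (Y(K, c) = (2*K)*(-575 + c) = 2*K*(-575 + c))
-Y(v, -3160) = -2*888*(-575 - 3160) = -2*888*(-3735) = -1*(-6633360) = 6633360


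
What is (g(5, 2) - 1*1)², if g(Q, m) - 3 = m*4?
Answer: 100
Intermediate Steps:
g(Q, m) = 3 + 4*m (g(Q, m) = 3 + m*4 = 3 + 4*m)
(g(5, 2) - 1*1)² = ((3 + 4*2) - 1*1)² = ((3 + 8) - 1)² = (11 - 1)² = 10² = 100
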